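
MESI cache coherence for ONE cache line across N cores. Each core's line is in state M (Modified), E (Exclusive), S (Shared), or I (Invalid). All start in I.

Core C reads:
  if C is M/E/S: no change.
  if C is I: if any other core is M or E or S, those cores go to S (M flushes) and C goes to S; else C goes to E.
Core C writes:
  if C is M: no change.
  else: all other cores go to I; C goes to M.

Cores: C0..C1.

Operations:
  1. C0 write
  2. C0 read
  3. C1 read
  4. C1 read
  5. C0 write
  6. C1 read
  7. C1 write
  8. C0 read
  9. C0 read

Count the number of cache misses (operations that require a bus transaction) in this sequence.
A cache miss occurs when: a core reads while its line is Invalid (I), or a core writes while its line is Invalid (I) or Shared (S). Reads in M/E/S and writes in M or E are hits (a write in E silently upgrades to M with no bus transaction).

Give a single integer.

Answer: 6

Derivation:
Op 1: C0 write [C0 write: invalidate none -> C0=M] -> [M,I] [MISS #1: write from I]
Op 2: C0 read [C0 read: already in M, no change] -> [M,I] [hit: read from M]
Op 3: C1 read [C1 read from I: others=['C0=M'] -> C1=S, others downsized to S] -> [S,S] [MISS #2: read from I]
Op 4: C1 read [C1 read: already in S, no change] -> [S,S] [hit: read from S]
Op 5: C0 write [C0 write: invalidate ['C1=S'] -> C0=M] -> [M,I] [MISS #3: write from S]
Op 6: C1 read [C1 read from I: others=['C0=M'] -> C1=S, others downsized to S] -> [S,S] [MISS #4: read from I]
Op 7: C1 write [C1 write: invalidate ['C0=S'] -> C1=M] -> [I,M] [MISS #5: write from S]
Op 8: C0 read [C0 read from I: others=['C1=M'] -> C0=S, others downsized to S] -> [S,S] [MISS #6: read from I]
Op 9: C0 read [C0 read: already in S, no change] -> [S,S] [hit: read from S]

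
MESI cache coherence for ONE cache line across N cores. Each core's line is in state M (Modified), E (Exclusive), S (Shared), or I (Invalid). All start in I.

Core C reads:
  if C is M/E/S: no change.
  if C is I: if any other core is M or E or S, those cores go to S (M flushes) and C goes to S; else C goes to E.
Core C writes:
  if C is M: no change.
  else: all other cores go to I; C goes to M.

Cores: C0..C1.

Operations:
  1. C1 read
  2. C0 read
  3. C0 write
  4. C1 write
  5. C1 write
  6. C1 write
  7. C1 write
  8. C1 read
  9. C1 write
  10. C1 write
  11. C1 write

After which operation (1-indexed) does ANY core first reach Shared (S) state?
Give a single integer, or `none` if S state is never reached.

Answer: 2

Derivation:
Op 1: C1 read [C1 read from I: no other sharers -> C1=E (exclusive)] -> [I,E]
Op 2: C0 read [C0 read from I: others=['C1=E'] -> C0=S, others downsized to S] -> [S,S]
  -> First S state at op 2; remaining ops need not be traced.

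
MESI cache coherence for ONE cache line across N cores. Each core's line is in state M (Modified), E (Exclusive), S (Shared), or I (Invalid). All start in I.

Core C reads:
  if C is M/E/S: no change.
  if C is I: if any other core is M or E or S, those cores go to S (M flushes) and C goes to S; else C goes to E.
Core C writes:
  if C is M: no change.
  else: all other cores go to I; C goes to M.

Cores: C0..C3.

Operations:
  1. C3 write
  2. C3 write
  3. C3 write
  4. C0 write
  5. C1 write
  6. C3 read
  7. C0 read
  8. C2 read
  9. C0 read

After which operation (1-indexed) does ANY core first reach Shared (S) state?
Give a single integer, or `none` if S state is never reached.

Op 1: C3 write [C3 write: invalidate none -> C3=M] -> [I,I,I,M]
Op 2: C3 write [C3 write: already M (modified), no change] -> [I,I,I,M]
Op 3: C3 write [C3 write: already M (modified), no change] -> [I,I,I,M]
Op 4: C0 write [C0 write: invalidate ['C3=M'] -> C0=M] -> [M,I,I,I]
Op 5: C1 write [C1 write: invalidate ['C0=M'] -> C1=M] -> [I,M,I,I]
Op 6: C3 read [C3 read from I: others=['C1=M'] -> C3=S, others downsized to S] -> [I,S,I,S]
  -> First S state at op 6; remaining ops need not be traced.

Answer: 6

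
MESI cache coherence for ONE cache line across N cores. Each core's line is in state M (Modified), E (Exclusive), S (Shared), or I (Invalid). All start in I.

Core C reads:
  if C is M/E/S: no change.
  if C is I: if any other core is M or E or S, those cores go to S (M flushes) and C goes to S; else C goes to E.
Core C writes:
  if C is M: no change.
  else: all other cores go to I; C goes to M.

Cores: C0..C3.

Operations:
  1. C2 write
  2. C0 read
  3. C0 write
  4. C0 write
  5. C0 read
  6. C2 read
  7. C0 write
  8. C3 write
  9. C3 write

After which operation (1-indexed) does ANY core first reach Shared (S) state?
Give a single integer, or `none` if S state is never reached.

Answer: 2

Derivation:
Op 1: C2 write [C2 write: invalidate none -> C2=M] -> [I,I,M,I]
Op 2: C0 read [C0 read from I: others=['C2=M'] -> C0=S, others downsized to S] -> [S,I,S,I]
  -> First S state at op 2; remaining ops need not be traced.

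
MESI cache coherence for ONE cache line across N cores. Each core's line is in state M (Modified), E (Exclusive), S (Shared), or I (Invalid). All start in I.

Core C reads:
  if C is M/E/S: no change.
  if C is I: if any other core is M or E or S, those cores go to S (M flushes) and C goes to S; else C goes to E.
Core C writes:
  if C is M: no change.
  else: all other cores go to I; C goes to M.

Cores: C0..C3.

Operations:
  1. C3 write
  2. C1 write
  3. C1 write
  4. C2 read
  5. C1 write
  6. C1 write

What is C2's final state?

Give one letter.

Op 1: C3 write [C3 write: invalidate none -> C3=M] -> [I,I,I,M]
Op 2: C1 write [C1 write: invalidate ['C3=M'] -> C1=M] -> [I,M,I,I]
Op 3: C1 write [C1 write: already M (modified), no change] -> [I,M,I,I]
Op 4: C2 read [C2 read from I: others=['C1=M'] -> C2=S, others downsized to S] -> [I,S,S,I]
Op 5: C1 write [C1 write: invalidate ['C2=S'] -> C1=M] -> [I,M,I,I]
Op 6: C1 write [C1 write: already M (modified), no change] -> [I,M,I,I]

Answer: I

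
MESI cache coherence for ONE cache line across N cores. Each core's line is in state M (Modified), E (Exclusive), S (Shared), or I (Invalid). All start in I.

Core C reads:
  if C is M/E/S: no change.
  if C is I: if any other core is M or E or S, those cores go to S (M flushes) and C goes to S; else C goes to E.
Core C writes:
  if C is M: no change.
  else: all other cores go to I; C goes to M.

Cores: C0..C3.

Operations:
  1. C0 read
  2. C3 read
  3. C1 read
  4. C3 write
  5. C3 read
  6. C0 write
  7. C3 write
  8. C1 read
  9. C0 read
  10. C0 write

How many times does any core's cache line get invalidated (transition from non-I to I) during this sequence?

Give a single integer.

Op 1: C0 read [C0 read from I: no other sharers -> C0=E (exclusive)] -> [E,I,I,I] (invalidations this op: 0; running total: 0)
Op 2: C3 read [C3 read from I: others=['C0=E'] -> C3=S, others downsized to S] -> [S,I,I,S] (invalidations this op: 0; running total: 0)
Op 3: C1 read [C1 read from I: others=['C0=S', 'C3=S'] -> C1=S, others downsized to S] -> [S,S,I,S] (invalidations this op: 0; running total: 0)
Op 4: C3 write [C3 write: invalidate ['C0=S', 'C1=S'] -> C3=M] -> [I,I,I,M] (invalidations this op: 2; running total: 2)
Op 5: C3 read [C3 read: already in M, no change] -> [I,I,I,M] (invalidations this op: 0; running total: 2)
Op 6: C0 write [C0 write: invalidate ['C3=M'] -> C0=M] -> [M,I,I,I] (invalidations this op: 1; running total: 3)
Op 7: C3 write [C3 write: invalidate ['C0=M'] -> C3=M] -> [I,I,I,M] (invalidations this op: 1; running total: 4)
Op 8: C1 read [C1 read from I: others=['C3=M'] -> C1=S, others downsized to S] -> [I,S,I,S] (invalidations this op: 0; running total: 4)
Op 9: C0 read [C0 read from I: others=['C1=S', 'C3=S'] -> C0=S, others downsized to S] -> [S,S,I,S] (invalidations this op: 0; running total: 4)
Op 10: C0 write [C0 write: invalidate ['C1=S', 'C3=S'] -> C0=M] -> [M,I,I,I] (invalidations this op: 2; running total: 6)

Answer: 6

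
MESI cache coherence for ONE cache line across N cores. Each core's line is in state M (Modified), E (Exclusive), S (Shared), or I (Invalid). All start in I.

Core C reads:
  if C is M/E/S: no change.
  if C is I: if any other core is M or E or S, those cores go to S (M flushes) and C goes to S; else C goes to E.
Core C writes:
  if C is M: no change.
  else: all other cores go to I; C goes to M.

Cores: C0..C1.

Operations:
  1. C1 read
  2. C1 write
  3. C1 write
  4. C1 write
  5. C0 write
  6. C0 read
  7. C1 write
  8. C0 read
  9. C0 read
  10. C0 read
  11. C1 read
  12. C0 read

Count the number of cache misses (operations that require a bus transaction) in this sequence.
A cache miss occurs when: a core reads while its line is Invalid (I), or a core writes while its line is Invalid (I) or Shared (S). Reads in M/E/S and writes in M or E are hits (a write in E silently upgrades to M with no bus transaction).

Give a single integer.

Op 1: C1 read [C1 read from I: no other sharers -> C1=E (exclusive)] -> [I,E] [MISS #1: read from I]
Op 2: C1 write [C1 write: invalidate none -> C1=M] -> [I,M] [hit: write from E is a silent E->M upgrade, no bus transaction]
Op 3: C1 write [C1 write: already M (modified), no change] -> [I,M] [hit: write from M]
Op 4: C1 write [C1 write: already M (modified), no change] -> [I,M] [hit: write from M]
Op 5: C0 write [C0 write: invalidate ['C1=M'] -> C0=M] -> [M,I] [MISS #2: write from I]
Op 6: C0 read [C0 read: already in M, no change] -> [M,I] [hit: read from M]
Op 7: C1 write [C1 write: invalidate ['C0=M'] -> C1=M] -> [I,M] [MISS #3: write from I]
Op 8: C0 read [C0 read from I: others=['C1=M'] -> C0=S, others downsized to S] -> [S,S] [MISS #4: read from I]
Op 9: C0 read [C0 read: already in S, no change] -> [S,S] [hit: read from S]
Op 10: C0 read [C0 read: already in S, no change] -> [S,S] [hit: read from S]
Op 11: C1 read [C1 read: already in S, no change] -> [S,S] [hit: read from S]
Op 12: C0 read [C0 read: already in S, no change] -> [S,S] [hit: read from S]

Answer: 4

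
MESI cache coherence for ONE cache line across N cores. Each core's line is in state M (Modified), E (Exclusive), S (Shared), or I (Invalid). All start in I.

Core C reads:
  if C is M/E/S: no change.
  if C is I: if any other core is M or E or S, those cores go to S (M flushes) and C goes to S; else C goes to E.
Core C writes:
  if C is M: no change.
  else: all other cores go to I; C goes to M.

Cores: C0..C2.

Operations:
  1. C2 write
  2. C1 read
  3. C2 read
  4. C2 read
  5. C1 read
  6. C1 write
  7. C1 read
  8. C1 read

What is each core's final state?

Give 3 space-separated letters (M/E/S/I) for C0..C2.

Op 1: C2 write [C2 write: invalidate none -> C2=M] -> [I,I,M]
Op 2: C1 read [C1 read from I: others=['C2=M'] -> C1=S, others downsized to S] -> [I,S,S]
Op 3: C2 read [C2 read: already in S, no change] -> [I,S,S]
Op 4: C2 read [C2 read: already in S, no change] -> [I,S,S]
Op 5: C1 read [C1 read: already in S, no change] -> [I,S,S]
Op 6: C1 write [C1 write: invalidate ['C2=S'] -> C1=M] -> [I,M,I]
Op 7: C1 read [C1 read: already in M, no change] -> [I,M,I]
Op 8: C1 read [C1 read: already in M, no change] -> [I,M,I]

Answer: I M I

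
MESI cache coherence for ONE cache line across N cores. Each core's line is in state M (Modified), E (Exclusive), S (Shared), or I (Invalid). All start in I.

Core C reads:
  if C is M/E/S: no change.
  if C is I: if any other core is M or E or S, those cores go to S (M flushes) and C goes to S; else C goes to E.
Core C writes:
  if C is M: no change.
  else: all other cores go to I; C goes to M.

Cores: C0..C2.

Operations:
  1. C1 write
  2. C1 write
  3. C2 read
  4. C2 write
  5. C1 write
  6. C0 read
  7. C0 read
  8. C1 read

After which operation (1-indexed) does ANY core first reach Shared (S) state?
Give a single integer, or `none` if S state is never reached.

Answer: 3

Derivation:
Op 1: C1 write [C1 write: invalidate none -> C1=M] -> [I,M,I]
Op 2: C1 write [C1 write: already M (modified), no change] -> [I,M,I]
Op 3: C2 read [C2 read from I: others=['C1=M'] -> C2=S, others downsized to S] -> [I,S,S]
  -> First S state at op 3; remaining ops need not be traced.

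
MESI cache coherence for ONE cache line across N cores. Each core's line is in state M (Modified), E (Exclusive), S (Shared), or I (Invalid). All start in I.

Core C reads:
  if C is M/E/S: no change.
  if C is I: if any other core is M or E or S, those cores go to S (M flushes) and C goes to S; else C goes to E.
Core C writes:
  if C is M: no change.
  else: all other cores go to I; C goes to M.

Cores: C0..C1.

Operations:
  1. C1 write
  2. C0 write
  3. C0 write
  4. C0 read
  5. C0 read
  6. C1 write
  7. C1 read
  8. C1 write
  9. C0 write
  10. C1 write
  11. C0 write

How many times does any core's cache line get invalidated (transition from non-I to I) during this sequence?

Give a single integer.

Op 1: C1 write [C1 write: invalidate none -> C1=M] -> [I,M] (invalidations this op: 0; running total: 0)
Op 2: C0 write [C0 write: invalidate ['C1=M'] -> C0=M] -> [M,I] (invalidations this op: 1; running total: 1)
Op 3: C0 write [C0 write: already M (modified), no change] -> [M,I] (invalidations this op: 0; running total: 1)
Op 4: C0 read [C0 read: already in M, no change] -> [M,I] (invalidations this op: 0; running total: 1)
Op 5: C0 read [C0 read: already in M, no change] -> [M,I] (invalidations this op: 0; running total: 1)
Op 6: C1 write [C1 write: invalidate ['C0=M'] -> C1=M] -> [I,M] (invalidations this op: 1; running total: 2)
Op 7: C1 read [C1 read: already in M, no change] -> [I,M] (invalidations this op: 0; running total: 2)
Op 8: C1 write [C1 write: already M (modified), no change] -> [I,M] (invalidations this op: 0; running total: 2)
Op 9: C0 write [C0 write: invalidate ['C1=M'] -> C0=M] -> [M,I] (invalidations this op: 1; running total: 3)
Op 10: C1 write [C1 write: invalidate ['C0=M'] -> C1=M] -> [I,M] (invalidations this op: 1; running total: 4)
Op 11: C0 write [C0 write: invalidate ['C1=M'] -> C0=M] -> [M,I] (invalidations this op: 1; running total: 5)

Answer: 5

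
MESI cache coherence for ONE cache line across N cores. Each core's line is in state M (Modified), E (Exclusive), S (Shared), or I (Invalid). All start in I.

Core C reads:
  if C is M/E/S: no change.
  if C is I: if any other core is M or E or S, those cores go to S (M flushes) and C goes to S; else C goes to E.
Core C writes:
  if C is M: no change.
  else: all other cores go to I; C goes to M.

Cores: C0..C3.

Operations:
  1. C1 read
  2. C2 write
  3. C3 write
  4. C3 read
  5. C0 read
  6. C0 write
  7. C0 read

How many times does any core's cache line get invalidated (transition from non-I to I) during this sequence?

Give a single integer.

Answer: 3

Derivation:
Op 1: C1 read [C1 read from I: no other sharers -> C1=E (exclusive)] -> [I,E,I,I] (invalidations this op: 0; running total: 0)
Op 2: C2 write [C2 write: invalidate ['C1=E'] -> C2=M] -> [I,I,M,I] (invalidations this op: 1; running total: 1)
Op 3: C3 write [C3 write: invalidate ['C2=M'] -> C3=M] -> [I,I,I,M] (invalidations this op: 1; running total: 2)
Op 4: C3 read [C3 read: already in M, no change] -> [I,I,I,M] (invalidations this op: 0; running total: 2)
Op 5: C0 read [C0 read from I: others=['C3=M'] -> C0=S, others downsized to S] -> [S,I,I,S] (invalidations this op: 0; running total: 2)
Op 6: C0 write [C0 write: invalidate ['C3=S'] -> C0=M] -> [M,I,I,I] (invalidations this op: 1; running total: 3)
Op 7: C0 read [C0 read: already in M, no change] -> [M,I,I,I] (invalidations this op: 0; running total: 3)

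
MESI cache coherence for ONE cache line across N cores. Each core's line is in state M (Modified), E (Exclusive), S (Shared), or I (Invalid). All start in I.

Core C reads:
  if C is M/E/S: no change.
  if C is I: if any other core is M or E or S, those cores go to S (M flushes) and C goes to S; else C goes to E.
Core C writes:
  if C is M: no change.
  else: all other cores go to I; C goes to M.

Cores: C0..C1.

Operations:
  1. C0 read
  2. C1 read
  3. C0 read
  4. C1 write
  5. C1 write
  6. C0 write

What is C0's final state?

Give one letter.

Op 1: C0 read [C0 read from I: no other sharers -> C0=E (exclusive)] -> [E,I]
Op 2: C1 read [C1 read from I: others=['C0=E'] -> C1=S, others downsized to S] -> [S,S]
Op 3: C0 read [C0 read: already in S, no change] -> [S,S]
Op 4: C1 write [C1 write: invalidate ['C0=S'] -> C1=M] -> [I,M]
Op 5: C1 write [C1 write: already M (modified), no change] -> [I,M]
Op 6: C0 write [C0 write: invalidate ['C1=M'] -> C0=M] -> [M,I]

Answer: M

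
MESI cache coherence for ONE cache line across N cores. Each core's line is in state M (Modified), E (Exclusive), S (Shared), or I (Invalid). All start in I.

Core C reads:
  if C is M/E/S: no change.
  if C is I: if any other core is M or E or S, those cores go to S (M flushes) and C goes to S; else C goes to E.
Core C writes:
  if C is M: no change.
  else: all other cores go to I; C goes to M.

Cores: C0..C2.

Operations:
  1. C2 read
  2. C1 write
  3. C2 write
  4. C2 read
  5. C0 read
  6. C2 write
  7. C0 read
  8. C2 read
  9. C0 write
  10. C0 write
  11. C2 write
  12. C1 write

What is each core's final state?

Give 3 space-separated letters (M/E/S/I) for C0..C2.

Answer: I M I

Derivation:
Op 1: C2 read [C2 read from I: no other sharers -> C2=E (exclusive)] -> [I,I,E]
Op 2: C1 write [C1 write: invalidate ['C2=E'] -> C1=M] -> [I,M,I]
Op 3: C2 write [C2 write: invalidate ['C1=M'] -> C2=M] -> [I,I,M]
Op 4: C2 read [C2 read: already in M, no change] -> [I,I,M]
Op 5: C0 read [C0 read from I: others=['C2=M'] -> C0=S, others downsized to S] -> [S,I,S]
Op 6: C2 write [C2 write: invalidate ['C0=S'] -> C2=M] -> [I,I,M]
Op 7: C0 read [C0 read from I: others=['C2=M'] -> C0=S, others downsized to S] -> [S,I,S]
Op 8: C2 read [C2 read: already in S, no change] -> [S,I,S]
Op 9: C0 write [C0 write: invalidate ['C2=S'] -> C0=M] -> [M,I,I]
Op 10: C0 write [C0 write: already M (modified), no change] -> [M,I,I]
Op 11: C2 write [C2 write: invalidate ['C0=M'] -> C2=M] -> [I,I,M]
Op 12: C1 write [C1 write: invalidate ['C2=M'] -> C1=M] -> [I,M,I]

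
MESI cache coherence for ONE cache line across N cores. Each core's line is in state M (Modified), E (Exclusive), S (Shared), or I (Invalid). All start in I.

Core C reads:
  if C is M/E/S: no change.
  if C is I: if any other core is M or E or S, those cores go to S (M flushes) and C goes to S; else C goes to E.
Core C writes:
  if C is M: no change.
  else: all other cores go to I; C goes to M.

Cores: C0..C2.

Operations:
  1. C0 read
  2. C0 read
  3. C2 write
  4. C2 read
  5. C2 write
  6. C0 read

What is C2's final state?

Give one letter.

Op 1: C0 read [C0 read from I: no other sharers -> C0=E (exclusive)] -> [E,I,I]
Op 2: C0 read [C0 read: already in E, no change] -> [E,I,I]
Op 3: C2 write [C2 write: invalidate ['C0=E'] -> C2=M] -> [I,I,M]
Op 4: C2 read [C2 read: already in M, no change] -> [I,I,M]
Op 5: C2 write [C2 write: already M (modified), no change] -> [I,I,M]
Op 6: C0 read [C0 read from I: others=['C2=M'] -> C0=S, others downsized to S] -> [S,I,S]

Answer: S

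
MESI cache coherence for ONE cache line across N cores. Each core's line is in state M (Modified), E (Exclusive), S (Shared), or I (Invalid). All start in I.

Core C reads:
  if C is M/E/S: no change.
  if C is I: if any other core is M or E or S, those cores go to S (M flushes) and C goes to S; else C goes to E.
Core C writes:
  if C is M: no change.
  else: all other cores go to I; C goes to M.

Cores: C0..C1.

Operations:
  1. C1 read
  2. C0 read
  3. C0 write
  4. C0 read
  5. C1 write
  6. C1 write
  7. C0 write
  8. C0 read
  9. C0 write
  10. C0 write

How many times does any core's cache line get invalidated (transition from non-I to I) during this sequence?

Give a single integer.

Op 1: C1 read [C1 read from I: no other sharers -> C1=E (exclusive)] -> [I,E] (invalidations this op: 0; running total: 0)
Op 2: C0 read [C0 read from I: others=['C1=E'] -> C0=S, others downsized to S] -> [S,S] (invalidations this op: 0; running total: 0)
Op 3: C0 write [C0 write: invalidate ['C1=S'] -> C0=M] -> [M,I] (invalidations this op: 1; running total: 1)
Op 4: C0 read [C0 read: already in M, no change] -> [M,I] (invalidations this op: 0; running total: 1)
Op 5: C1 write [C1 write: invalidate ['C0=M'] -> C1=M] -> [I,M] (invalidations this op: 1; running total: 2)
Op 6: C1 write [C1 write: already M (modified), no change] -> [I,M] (invalidations this op: 0; running total: 2)
Op 7: C0 write [C0 write: invalidate ['C1=M'] -> C0=M] -> [M,I] (invalidations this op: 1; running total: 3)
Op 8: C0 read [C0 read: already in M, no change] -> [M,I] (invalidations this op: 0; running total: 3)
Op 9: C0 write [C0 write: already M (modified), no change] -> [M,I] (invalidations this op: 0; running total: 3)
Op 10: C0 write [C0 write: already M (modified), no change] -> [M,I] (invalidations this op: 0; running total: 3)

Answer: 3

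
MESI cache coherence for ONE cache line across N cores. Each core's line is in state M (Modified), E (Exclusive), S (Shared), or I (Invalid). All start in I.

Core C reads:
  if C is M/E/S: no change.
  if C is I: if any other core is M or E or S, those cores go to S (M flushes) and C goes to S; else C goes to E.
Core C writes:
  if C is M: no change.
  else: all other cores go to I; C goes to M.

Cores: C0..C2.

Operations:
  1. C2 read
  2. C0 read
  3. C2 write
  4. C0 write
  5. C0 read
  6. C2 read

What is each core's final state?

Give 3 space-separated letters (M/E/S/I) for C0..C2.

Op 1: C2 read [C2 read from I: no other sharers -> C2=E (exclusive)] -> [I,I,E]
Op 2: C0 read [C0 read from I: others=['C2=E'] -> C0=S, others downsized to S] -> [S,I,S]
Op 3: C2 write [C2 write: invalidate ['C0=S'] -> C2=M] -> [I,I,M]
Op 4: C0 write [C0 write: invalidate ['C2=M'] -> C0=M] -> [M,I,I]
Op 5: C0 read [C0 read: already in M, no change] -> [M,I,I]
Op 6: C2 read [C2 read from I: others=['C0=M'] -> C2=S, others downsized to S] -> [S,I,S]

Answer: S I S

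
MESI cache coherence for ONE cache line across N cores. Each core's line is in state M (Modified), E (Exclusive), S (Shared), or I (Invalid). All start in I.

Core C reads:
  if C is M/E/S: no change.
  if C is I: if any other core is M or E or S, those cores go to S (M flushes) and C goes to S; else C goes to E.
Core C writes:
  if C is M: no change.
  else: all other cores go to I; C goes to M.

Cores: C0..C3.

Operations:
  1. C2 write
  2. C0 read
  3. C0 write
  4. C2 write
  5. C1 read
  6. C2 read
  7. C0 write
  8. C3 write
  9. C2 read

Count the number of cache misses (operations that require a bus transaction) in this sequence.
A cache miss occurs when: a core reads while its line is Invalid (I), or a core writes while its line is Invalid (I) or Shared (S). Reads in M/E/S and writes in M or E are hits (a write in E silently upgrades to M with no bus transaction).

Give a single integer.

Op 1: C2 write [C2 write: invalidate none -> C2=M] -> [I,I,M,I] [MISS #1: write from I]
Op 2: C0 read [C0 read from I: others=['C2=M'] -> C0=S, others downsized to S] -> [S,I,S,I] [MISS #2: read from I]
Op 3: C0 write [C0 write: invalidate ['C2=S'] -> C0=M] -> [M,I,I,I] [MISS #3: write from S]
Op 4: C2 write [C2 write: invalidate ['C0=M'] -> C2=M] -> [I,I,M,I] [MISS #4: write from I]
Op 5: C1 read [C1 read from I: others=['C2=M'] -> C1=S, others downsized to S] -> [I,S,S,I] [MISS #5: read from I]
Op 6: C2 read [C2 read: already in S, no change] -> [I,S,S,I] [hit: read from S]
Op 7: C0 write [C0 write: invalidate ['C1=S', 'C2=S'] -> C0=M] -> [M,I,I,I] [MISS #6: write from I]
Op 8: C3 write [C3 write: invalidate ['C0=M'] -> C3=M] -> [I,I,I,M] [MISS #7: write from I]
Op 9: C2 read [C2 read from I: others=['C3=M'] -> C2=S, others downsized to S] -> [I,I,S,S] [MISS #8: read from I]

Answer: 8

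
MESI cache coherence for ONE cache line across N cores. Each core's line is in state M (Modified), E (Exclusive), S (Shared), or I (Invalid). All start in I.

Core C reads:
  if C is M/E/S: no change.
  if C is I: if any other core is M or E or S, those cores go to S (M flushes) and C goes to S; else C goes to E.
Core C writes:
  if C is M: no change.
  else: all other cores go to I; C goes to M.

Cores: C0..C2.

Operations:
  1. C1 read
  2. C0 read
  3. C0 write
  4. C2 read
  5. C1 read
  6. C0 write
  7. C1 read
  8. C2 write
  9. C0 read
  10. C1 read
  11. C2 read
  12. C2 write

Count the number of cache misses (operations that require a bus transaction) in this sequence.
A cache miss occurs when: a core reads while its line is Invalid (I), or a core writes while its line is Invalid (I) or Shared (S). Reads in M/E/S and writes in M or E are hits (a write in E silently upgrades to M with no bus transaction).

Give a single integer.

Op 1: C1 read [C1 read from I: no other sharers -> C1=E (exclusive)] -> [I,E,I] [MISS #1: read from I]
Op 2: C0 read [C0 read from I: others=['C1=E'] -> C0=S, others downsized to S] -> [S,S,I] [MISS #2: read from I]
Op 3: C0 write [C0 write: invalidate ['C1=S'] -> C0=M] -> [M,I,I] [MISS #3: write from S]
Op 4: C2 read [C2 read from I: others=['C0=M'] -> C2=S, others downsized to S] -> [S,I,S] [MISS #4: read from I]
Op 5: C1 read [C1 read from I: others=['C0=S', 'C2=S'] -> C1=S, others downsized to S] -> [S,S,S] [MISS #5: read from I]
Op 6: C0 write [C0 write: invalidate ['C1=S', 'C2=S'] -> C0=M] -> [M,I,I] [MISS #6: write from S]
Op 7: C1 read [C1 read from I: others=['C0=M'] -> C1=S, others downsized to S] -> [S,S,I] [MISS #7: read from I]
Op 8: C2 write [C2 write: invalidate ['C0=S', 'C1=S'] -> C2=M] -> [I,I,M] [MISS #8: write from I]
Op 9: C0 read [C0 read from I: others=['C2=M'] -> C0=S, others downsized to S] -> [S,I,S] [MISS #9: read from I]
Op 10: C1 read [C1 read from I: others=['C0=S', 'C2=S'] -> C1=S, others downsized to S] -> [S,S,S] [MISS #10: read from I]
Op 11: C2 read [C2 read: already in S, no change] -> [S,S,S] [hit: read from S]
Op 12: C2 write [C2 write: invalidate ['C0=S', 'C1=S'] -> C2=M] -> [I,I,M] [MISS #11: write from S]

Answer: 11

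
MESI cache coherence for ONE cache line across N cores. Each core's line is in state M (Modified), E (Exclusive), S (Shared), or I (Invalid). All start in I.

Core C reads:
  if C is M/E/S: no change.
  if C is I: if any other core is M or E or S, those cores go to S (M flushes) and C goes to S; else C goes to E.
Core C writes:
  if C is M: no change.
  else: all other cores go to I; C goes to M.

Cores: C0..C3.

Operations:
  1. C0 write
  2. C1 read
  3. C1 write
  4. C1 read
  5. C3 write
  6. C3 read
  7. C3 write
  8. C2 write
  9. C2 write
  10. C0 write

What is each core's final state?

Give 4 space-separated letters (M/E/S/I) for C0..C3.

Answer: M I I I

Derivation:
Op 1: C0 write [C0 write: invalidate none -> C0=M] -> [M,I,I,I]
Op 2: C1 read [C1 read from I: others=['C0=M'] -> C1=S, others downsized to S] -> [S,S,I,I]
Op 3: C1 write [C1 write: invalidate ['C0=S'] -> C1=M] -> [I,M,I,I]
Op 4: C1 read [C1 read: already in M, no change] -> [I,M,I,I]
Op 5: C3 write [C3 write: invalidate ['C1=M'] -> C3=M] -> [I,I,I,M]
Op 6: C3 read [C3 read: already in M, no change] -> [I,I,I,M]
Op 7: C3 write [C3 write: already M (modified), no change] -> [I,I,I,M]
Op 8: C2 write [C2 write: invalidate ['C3=M'] -> C2=M] -> [I,I,M,I]
Op 9: C2 write [C2 write: already M (modified), no change] -> [I,I,M,I]
Op 10: C0 write [C0 write: invalidate ['C2=M'] -> C0=M] -> [M,I,I,I]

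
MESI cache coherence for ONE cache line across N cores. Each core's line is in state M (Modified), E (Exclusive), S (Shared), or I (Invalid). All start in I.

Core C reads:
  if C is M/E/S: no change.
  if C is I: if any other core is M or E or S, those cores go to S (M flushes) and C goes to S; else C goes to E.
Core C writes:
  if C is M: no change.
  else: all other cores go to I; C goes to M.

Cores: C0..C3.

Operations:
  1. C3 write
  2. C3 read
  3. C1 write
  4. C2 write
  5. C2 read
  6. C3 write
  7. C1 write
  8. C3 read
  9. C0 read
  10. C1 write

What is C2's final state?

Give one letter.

Op 1: C3 write [C3 write: invalidate none -> C3=M] -> [I,I,I,M]
Op 2: C3 read [C3 read: already in M, no change] -> [I,I,I,M]
Op 3: C1 write [C1 write: invalidate ['C3=M'] -> C1=M] -> [I,M,I,I]
Op 4: C2 write [C2 write: invalidate ['C1=M'] -> C2=M] -> [I,I,M,I]
Op 5: C2 read [C2 read: already in M, no change] -> [I,I,M,I]
Op 6: C3 write [C3 write: invalidate ['C2=M'] -> C3=M] -> [I,I,I,M]
Op 7: C1 write [C1 write: invalidate ['C3=M'] -> C1=M] -> [I,M,I,I]
Op 8: C3 read [C3 read from I: others=['C1=M'] -> C3=S, others downsized to S] -> [I,S,I,S]
Op 9: C0 read [C0 read from I: others=['C1=S', 'C3=S'] -> C0=S, others downsized to S] -> [S,S,I,S]
Op 10: C1 write [C1 write: invalidate ['C0=S', 'C3=S'] -> C1=M] -> [I,M,I,I]

Answer: I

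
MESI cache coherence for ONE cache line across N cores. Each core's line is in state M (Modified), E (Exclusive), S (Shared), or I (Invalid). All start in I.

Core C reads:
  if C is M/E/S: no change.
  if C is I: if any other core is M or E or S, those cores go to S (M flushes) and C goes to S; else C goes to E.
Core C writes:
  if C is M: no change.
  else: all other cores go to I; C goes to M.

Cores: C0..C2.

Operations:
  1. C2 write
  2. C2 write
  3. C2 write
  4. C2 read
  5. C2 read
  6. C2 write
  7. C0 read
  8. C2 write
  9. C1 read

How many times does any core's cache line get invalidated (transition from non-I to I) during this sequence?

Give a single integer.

Op 1: C2 write [C2 write: invalidate none -> C2=M] -> [I,I,M] (invalidations this op: 0; running total: 0)
Op 2: C2 write [C2 write: already M (modified), no change] -> [I,I,M] (invalidations this op: 0; running total: 0)
Op 3: C2 write [C2 write: already M (modified), no change] -> [I,I,M] (invalidations this op: 0; running total: 0)
Op 4: C2 read [C2 read: already in M, no change] -> [I,I,M] (invalidations this op: 0; running total: 0)
Op 5: C2 read [C2 read: already in M, no change] -> [I,I,M] (invalidations this op: 0; running total: 0)
Op 6: C2 write [C2 write: already M (modified), no change] -> [I,I,M] (invalidations this op: 0; running total: 0)
Op 7: C0 read [C0 read from I: others=['C2=M'] -> C0=S, others downsized to S] -> [S,I,S] (invalidations this op: 0; running total: 0)
Op 8: C2 write [C2 write: invalidate ['C0=S'] -> C2=M] -> [I,I,M] (invalidations this op: 1; running total: 1)
Op 9: C1 read [C1 read from I: others=['C2=M'] -> C1=S, others downsized to S] -> [I,S,S] (invalidations this op: 0; running total: 1)

Answer: 1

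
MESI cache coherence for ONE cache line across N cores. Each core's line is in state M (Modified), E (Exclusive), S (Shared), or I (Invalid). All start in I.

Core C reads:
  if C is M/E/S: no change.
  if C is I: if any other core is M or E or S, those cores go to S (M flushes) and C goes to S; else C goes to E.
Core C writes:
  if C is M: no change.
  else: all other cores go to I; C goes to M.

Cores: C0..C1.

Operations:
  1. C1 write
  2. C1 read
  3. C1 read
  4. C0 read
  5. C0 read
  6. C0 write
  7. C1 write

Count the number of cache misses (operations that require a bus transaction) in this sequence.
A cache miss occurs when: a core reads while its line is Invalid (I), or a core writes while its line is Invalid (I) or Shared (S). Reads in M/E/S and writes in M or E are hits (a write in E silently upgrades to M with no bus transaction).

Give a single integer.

Answer: 4

Derivation:
Op 1: C1 write [C1 write: invalidate none -> C1=M] -> [I,M] [MISS #1: write from I]
Op 2: C1 read [C1 read: already in M, no change] -> [I,M] [hit: read from M]
Op 3: C1 read [C1 read: already in M, no change] -> [I,M] [hit: read from M]
Op 4: C0 read [C0 read from I: others=['C1=M'] -> C0=S, others downsized to S] -> [S,S] [MISS #2: read from I]
Op 5: C0 read [C0 read: already in S, no change] -> [S,S] [hit: read from S]
Op 6: C0 write [C0 write: invalidate ['C1=S'] -> C0=M] -> [M,I] [MISS #3: write from S]
Op 7: C1 write [C1 write: invalidate ['C0=M'] -> C1=M] -> [I,M] [MISS #4: write from I]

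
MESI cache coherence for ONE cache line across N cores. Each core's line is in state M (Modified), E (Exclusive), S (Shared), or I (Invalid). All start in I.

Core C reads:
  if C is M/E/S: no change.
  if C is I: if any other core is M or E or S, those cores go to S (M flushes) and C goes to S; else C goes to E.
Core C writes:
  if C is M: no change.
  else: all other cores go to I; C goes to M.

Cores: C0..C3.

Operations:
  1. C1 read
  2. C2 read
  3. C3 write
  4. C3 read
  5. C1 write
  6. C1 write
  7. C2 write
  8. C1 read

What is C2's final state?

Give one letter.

Answer: S

Derivation:
Op 1: C1 read [C1 read from I: no other sharers -> C1=E (exclusive)] -> [I,E,I,I]
Op 2: C2 read [C2 read from I: others=['C1=E'] -> C2=S, others downsized to S] -> [I,S,S,I]
Op 3: C3 write [C3 write: invalidate ['C1=S', 'C2=S'] -> C3=M] -> [I,I,I,M]
Op 4: C3 read [C3 read: already in M, no change] -> [I,I,I,M]
Op 5: C1 write [C1 write: invalidate ['C3=M'] -> C1=M] -> [I,M,I,I]
Op 6: C1 write [C1 write: already M (modified), no change] -> [I,M,I,I]
Op 7: C2 write [C2 write: invalidate ['C1=M'] -> C2=M] -> [I,I,M,I]
Op 8: C1 read [C1 read from I: others=['C2=M'] -> C1=S, others downsized to S] -> [I,S,S,I]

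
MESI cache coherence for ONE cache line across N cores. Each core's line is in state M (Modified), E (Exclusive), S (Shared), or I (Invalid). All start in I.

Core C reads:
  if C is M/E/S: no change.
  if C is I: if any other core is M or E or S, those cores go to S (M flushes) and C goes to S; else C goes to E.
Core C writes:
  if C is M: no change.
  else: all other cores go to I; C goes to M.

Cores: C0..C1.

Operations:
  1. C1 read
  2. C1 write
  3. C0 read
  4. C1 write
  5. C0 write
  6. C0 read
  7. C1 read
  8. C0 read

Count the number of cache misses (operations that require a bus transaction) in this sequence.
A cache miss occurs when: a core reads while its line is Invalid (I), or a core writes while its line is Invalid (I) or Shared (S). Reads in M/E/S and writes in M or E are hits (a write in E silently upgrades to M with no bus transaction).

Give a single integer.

Op 1: C1 read [C1 read from I: no other sharers -> C1=E (exclusive)] -> [I,E] [MISS #1: read from I]
Op 2: C1 write [C1 write: invalidate none -> C1=M] -> [I,M] [hit: write from E is a silent E->M upgrade, no bus transaction]
Op 3: C0 read [C0 read from I: others=['C1=M'] -> C0=S, others downsized to S] -> [S,S] [MISS #2: read from I]
Op 4: C1 write [C1 write: invalidate ['C0=S'] -> C1=M] -> [I,M] [MISS #3: write from S]
Op 5: C0 write [C0 write: invalidate ['C1=M'] -> C0=M] -> [M,I] [MISS #4: write from I]
Op 6: C0 read [C0 read: already in M, no change] -> [M,I] [hit: read from M]
Op 7: C1 read [C1 read from I: others=['C0=M'] -> C1=S, others downsized to S] -> [S,S] [MISS #5: read from I]
Op 8: C0 read [C0 read: already in S, no change] -> [S,S] [hit: read from S]

Answer: 5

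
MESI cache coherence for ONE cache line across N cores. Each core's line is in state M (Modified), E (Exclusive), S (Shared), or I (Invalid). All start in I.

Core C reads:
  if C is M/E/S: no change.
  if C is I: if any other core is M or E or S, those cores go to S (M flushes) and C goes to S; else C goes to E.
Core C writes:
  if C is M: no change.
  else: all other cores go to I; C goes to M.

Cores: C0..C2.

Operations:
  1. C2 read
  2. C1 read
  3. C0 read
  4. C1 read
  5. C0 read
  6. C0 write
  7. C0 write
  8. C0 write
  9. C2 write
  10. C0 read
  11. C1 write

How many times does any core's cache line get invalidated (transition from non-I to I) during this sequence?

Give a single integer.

Op 1: C2 read [C2 read from I: no other sharers -> C2=E (exclusive)] -> [I,I,E] (invalidations this op: 0; running total: 0)
Op 2: C1 read [C1 read from I: others=['C2=E'] -> C1=S, others downsized to S] -> [I,S,S] (invalidations this op: 0; running total: 0)
Op 3: C0 read [C0 read from I: others=['C1=S', 'C2=S'] -> C0=S, others downsized to S] -> [S,S,S] (invalidations this op: 0; running total: 0)
Op 4: C1 read [C1 read: already in S, no change] -> [S,S,S] (invalidations this op: 0; running total: 0)
Op 5: C0 read [C0 read: already in S, no change] -> [S,S,S] (invalidations this op: 0; running total: 0)
Op 6: C0 write [C0 write: invalidate ['C1=S', 'C2=S'] -> C0=M] -> [M,I,I] (invalidations this op: 2; running total: 2)
Op 7: C0 write [C0 write: already M (modified), no change] -> [M,I,I] (invalidations this op: 0; running total: 2)
Op 8: C0 write [C0 write: already M (modified), no change] -> [M,I,I] (invalidations this op: 0; running total: 2)
Op 9: C2 write [C2 write: invalidate ['C0=M'] -> C2=M] -> [I,I,M] (invalidations this op: 1; running total: 3)
Op 10: C0 read [C0 read from I: others=['C2=M'] -> C0=S, others downsized to S] -> [S,I,S] (invalidations this op: 0; running total: 3)
Op 11: C1 write [C1 write: invalidate ['C0=S', 'C2=S'] -> C1=M] -> [I,M,I] (invalidations this op: 2; running total: 5)

Answer: 5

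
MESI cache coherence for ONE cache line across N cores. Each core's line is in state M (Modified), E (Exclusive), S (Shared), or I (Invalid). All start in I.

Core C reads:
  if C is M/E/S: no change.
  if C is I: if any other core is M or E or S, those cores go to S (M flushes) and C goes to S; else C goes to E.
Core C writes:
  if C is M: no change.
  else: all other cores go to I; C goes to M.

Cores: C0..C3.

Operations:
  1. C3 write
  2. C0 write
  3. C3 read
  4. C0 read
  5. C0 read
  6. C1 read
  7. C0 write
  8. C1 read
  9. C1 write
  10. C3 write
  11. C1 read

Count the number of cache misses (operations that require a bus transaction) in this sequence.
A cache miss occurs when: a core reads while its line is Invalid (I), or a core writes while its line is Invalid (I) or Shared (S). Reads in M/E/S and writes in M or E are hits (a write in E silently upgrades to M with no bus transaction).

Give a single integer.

Answer: 9

Derivation:
Op 1: C3 write [C3 write: invalidate none -> C3=M] -> [I,I,I,M] [MISS #1: write from I]
Op 2: C0 write [C0 write: invalidate ['C3=M'] -> C0=M] -> [M,I,I,I] [MISS #2: write from I]
Op 3: C3 read [C3 read from I: others=['C0=M'] -> C3=S, others downsized to S] -> [S,I,I,S] [MISS #3: read from I]
Op 4: C0 read [C0 read: already in S, no change] -> [S,I,I,S] [hit: read from S]
Op 5: C0 read [C0 read: already in S, no change] -> [S,I,I,S] [hit: read from S]
Op 6: C1 read [C1 read from I: others=['C0=S', 'C3=S'] -> C1=S, others downsized to S] -> [S,S,I,S] [MISS #4: read from I]
Op 7: C0 write [C0 write: invalidate ['C1=S', 'C3=S'] -> C0=M] -> [M,I,I,I] [MISS #5: write from S]
Op 8: C1 read [C1 read from I: others=['C0=M'] -> C1=S, others downsized to S] -> [S,S,I,I] [MISS #6: read from I]
Op 9: C1 write [C1 write: invalidate ['C0=S'] -> C1=M] -> [I,M,I,I] [MISS #7: write from S]
Op 10: C3 write [C3 write: invalidate ['C1=M'] -> C3=M] -> [I,I,I,M] [MISS #8: write from I]
Op 11: C1 read [C1 read from I: others=['C3=M'] -> C1=S, others downsized to S] -> [I,S,I,S] [MISS #9: read from I]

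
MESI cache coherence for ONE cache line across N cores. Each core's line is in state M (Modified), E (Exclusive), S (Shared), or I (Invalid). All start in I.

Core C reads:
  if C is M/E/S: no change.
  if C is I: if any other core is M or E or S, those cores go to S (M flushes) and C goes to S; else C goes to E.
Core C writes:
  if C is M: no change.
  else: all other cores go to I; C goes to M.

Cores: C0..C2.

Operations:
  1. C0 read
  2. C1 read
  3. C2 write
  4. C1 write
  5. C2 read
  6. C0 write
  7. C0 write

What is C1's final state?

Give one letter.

Op 1: C0 read [C0 read from I: no other sharers -> C0=E (exclusive)] -> [E,I,I]
Op 2: C1 read [C1 read from I: others=['C0=E'] -> C1=S, others downsized to S] -> [S,S,I]
Op 3: C2 write [C2 write: invalidate ['C0=S', 'C1=S'] -> C2=M] -> [I,I,M]
Op 4: C1 write [C1 write: invalidate ['C2=M'] -> C1=M] -> [I,M,I]
Op 5: C2 read [C2 read from I: others=['C1=M'] -> C2=S, others downsized to S] -> [I,S,S]
Op 6: C0 write [C0 write: invalidate ['C1=S', 'C2=S'] -> C0=M] -> [M,I,I]
Op 7: C0 write [C0 write: already M (modified), no change] -> [M,I,I]

Answer: I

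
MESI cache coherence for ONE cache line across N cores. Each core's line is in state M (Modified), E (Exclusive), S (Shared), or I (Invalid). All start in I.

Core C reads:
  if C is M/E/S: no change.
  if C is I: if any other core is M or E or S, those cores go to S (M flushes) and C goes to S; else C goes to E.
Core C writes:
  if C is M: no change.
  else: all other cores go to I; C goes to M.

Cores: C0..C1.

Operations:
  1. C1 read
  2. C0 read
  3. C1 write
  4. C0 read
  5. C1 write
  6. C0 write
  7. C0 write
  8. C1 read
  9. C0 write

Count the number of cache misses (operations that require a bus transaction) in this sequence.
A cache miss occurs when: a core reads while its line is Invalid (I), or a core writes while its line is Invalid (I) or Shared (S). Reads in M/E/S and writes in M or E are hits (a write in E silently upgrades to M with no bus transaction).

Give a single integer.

Answer: 8

Derivation:
Op 1: C1 read [C1 read from I: no other sharers -> C1=E (exclusive)] -> [I,E] [MISS #1: read from I]
Op 2: C0 read [C0 read from I: others=['C1=E'] -> C0=S, others downsized to S] -> [S,S] [MISS #2: read from I]
Op 3: C1 write [C1 write: invalidate ['C0=S'] -> C1=M] -> [I,M] [MISS #3: write from S]
Op 4: C0 read [C0 read from I: others=['C1=M'] -> C0=S, others downsized to S] -> [S,S] [MISS #4: read from I]
Op 5: C1 write [C1 write: invalidate ['C0=S'] -> C1=M] -> [I,M] [MISS #5: write from S]
Op 6: C0 write [C0 write: invalidate ['C1=M'] -> C0=M] -> [M,I] [MISS #6: write from I]
Op 7: C0 write [C0 write: already M (modified), no change] -> [M,I] [hit: write from M]
Op 8: C1 read [C1 read from I: others=['C0=M'] -> C1=S, others downsized to S] -> [S,S] [MISS #7: read from I]
Op 9: C0 write [C0 write: invalidate ['C1=S'] -> C0=M] -> [M,I] [MISS #8: write from S]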